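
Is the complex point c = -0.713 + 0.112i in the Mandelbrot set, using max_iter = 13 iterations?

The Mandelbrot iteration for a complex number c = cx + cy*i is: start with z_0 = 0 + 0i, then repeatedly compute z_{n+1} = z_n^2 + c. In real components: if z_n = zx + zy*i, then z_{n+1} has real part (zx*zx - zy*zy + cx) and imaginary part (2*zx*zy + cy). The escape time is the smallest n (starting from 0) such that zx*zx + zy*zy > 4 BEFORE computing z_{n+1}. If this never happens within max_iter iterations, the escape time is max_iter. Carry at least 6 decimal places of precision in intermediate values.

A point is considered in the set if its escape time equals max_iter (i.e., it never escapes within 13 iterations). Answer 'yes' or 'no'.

z_0 = 0 + 0i, c = -0.7130 + 0.1120i
Iter 1: z = -0.7130 + 0.1120i, |z|^2 = 0.5209
Iter 2: z = -0.2172 + -0.0477i, |z|^2 = 0.0494
Iter 3: z = -0.6681 + 0.1327i, |z|^2 = 0.4640
Iter 4: z = -0.2842 + -0.0653i, |z|^2 = 0.0851
Iter 5: z = -0.6365 + 0.1491i, |z|^2 = 0.4273
Iter 6: z = -0.3301 + -0.0779i, |z|^2 = 0.1151
Iter 7: z = -0.6101 + 0.1634i, |z|^2 = 0.3989
Iter 8: z = -0.3675 + -0.0874i, |z|^2 = 0.1427
Iter 9: z = -0.5856 + 0.1762i, |z|^2 = 0.3739
Iter 10: z = -0.4012 + -0.0944i, |z|^2 = 0.1698
Iter 11: z = -0.5610 + 0.1877i, |z|^2 = 0.3499
Iter 12: z = -0.4336 + -0.0986i, |z|^2 = 0.1977
Did not escape in 13 iterations → in set

Answer: yes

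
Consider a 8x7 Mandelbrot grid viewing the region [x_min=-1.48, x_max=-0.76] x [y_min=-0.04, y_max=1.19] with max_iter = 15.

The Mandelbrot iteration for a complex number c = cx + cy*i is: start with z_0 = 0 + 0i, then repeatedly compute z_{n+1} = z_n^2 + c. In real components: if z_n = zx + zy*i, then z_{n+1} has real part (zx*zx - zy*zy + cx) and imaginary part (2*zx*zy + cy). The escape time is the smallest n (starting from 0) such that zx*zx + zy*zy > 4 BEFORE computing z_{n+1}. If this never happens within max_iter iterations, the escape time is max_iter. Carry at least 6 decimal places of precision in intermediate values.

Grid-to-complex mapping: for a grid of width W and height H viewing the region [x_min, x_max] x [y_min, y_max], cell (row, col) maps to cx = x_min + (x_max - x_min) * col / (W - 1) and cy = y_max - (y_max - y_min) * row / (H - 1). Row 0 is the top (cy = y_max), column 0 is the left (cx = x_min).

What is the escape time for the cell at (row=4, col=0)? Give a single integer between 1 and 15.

Answer: 4

Derivation:
z_0 = 0 + 0i, c = -1.4800 + 0.3700i
Iter 1: z = -1.4800 + 0.3700i, |z|^2 = 2.3273
Iter 2: z = 0.5735 + -0.7252i, |z|^2 = 0.8548
Iter 3: z = -1.6770 + -0.4618i, |z|^2 = 3.0256
Iter 4: z = 1.1191 + 1.9189i, |z|^2 = 4.9346
Escaped at iteration 4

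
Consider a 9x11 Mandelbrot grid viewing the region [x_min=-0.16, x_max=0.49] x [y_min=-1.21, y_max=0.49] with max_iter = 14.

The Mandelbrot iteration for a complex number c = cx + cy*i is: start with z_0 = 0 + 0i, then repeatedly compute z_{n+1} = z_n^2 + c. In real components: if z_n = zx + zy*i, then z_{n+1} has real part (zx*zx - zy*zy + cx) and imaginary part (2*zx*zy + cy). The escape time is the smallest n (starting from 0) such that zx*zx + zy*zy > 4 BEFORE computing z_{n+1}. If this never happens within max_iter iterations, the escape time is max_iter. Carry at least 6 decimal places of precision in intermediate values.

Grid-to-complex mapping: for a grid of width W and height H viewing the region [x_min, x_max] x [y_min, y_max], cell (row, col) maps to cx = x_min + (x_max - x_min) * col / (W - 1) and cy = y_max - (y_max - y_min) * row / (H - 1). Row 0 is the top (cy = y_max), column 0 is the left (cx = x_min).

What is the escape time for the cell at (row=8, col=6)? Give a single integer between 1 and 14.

Answer: 4

Derivation:
z_0 = 0 + 0i, c = 0.3275 + -0.8700i
Iter 1: z = 0.3275 + -0.8700i, |z|^2 = 0.8642
Iter 2: z = -0.3221 + -1.4398i, |z|^2 = 2.1769
Iter 3: z = -1.6419 + 0.0577i, |z|^2 = 2.6991
Iter 4: z = 3.0200 + -1.0594i, |z|^2 = 10.2426
Escaped at iteration 4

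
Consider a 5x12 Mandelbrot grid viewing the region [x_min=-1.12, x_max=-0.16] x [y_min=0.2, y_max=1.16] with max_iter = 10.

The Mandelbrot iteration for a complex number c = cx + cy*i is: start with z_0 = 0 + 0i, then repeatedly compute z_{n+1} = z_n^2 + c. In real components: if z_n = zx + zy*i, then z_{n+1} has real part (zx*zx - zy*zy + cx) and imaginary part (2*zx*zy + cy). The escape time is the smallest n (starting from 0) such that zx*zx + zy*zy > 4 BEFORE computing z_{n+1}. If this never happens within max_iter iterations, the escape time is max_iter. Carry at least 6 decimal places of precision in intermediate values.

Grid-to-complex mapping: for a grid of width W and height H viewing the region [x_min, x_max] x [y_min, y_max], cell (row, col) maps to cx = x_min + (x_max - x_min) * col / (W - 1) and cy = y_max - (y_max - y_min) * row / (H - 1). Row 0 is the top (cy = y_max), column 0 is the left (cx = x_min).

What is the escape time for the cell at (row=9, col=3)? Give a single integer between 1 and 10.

Answer: 10

Derivation:
z_0 = 0 + 0i, c = -0.4000 + 0.3745i
Iter 1: z = -0.4000 + 0.3745i, |z|^2 = 0.3003
Iter 2: z = -0.3803 + 0.0749i, |z|^2 = 0.1502
Iter 3: z = -0.2610 + 0.3176i, |z|^2 = 0.1690
Iter 4: z = -0.4327 + 0.2088i, |z|^2 = 0.2308
Iter 5: z = -0.2563 + 0.1939i, |z|^2 = 0.1033
Iter 6: z = -0.3719 + 0.2752i, |z|^2 = 0.2140
Iter 7: z = -0.3374 + 0.1699i, |z|^2 = 0.1427
Iter 8: z = -0.3150 + 0.2599i, |z|^2 = 0.1668
Iter 9: z = -0.3683 + 0.2108i, |z|^2 = 0.1801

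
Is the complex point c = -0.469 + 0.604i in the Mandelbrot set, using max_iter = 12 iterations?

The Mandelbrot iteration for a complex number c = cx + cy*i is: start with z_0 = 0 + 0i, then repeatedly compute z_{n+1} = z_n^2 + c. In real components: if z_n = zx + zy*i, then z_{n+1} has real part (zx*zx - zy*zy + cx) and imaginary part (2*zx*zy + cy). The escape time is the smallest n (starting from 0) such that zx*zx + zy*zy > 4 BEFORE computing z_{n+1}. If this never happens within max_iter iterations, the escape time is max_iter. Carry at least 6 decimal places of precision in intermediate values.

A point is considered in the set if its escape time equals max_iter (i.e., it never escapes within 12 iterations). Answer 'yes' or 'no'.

Answer: yes

Derivation:
z_0 = 0 + 0i, c = -0.4690 + 0.6040i
Iter 1: z = -0.4690 + 0.6040i, |z|^2 = 0.5848
Iter 2: z = -0.6139 + 0.0374i, |z|^2 = 0.3782
Iter 3: z = -0.0936 + 0.5580i, |z|^2 = 0.3201
Iter 4: z = -0.7716 + 0.4996i, |z|^2 = 0.8450
Iter 5: z = -0.1231 + -0.1669i, |z|^2 = 0.0430
Iter 6: z = -0.4817 + 0.6451i, |z|^2 = 0.6482
Iter 7: z = -0.6531 + -0.0175i, |z|^2 = 0.4269
Iter 8: z = -0.0427 + 0.6269i, |z|^2 = 0.3948
Iter 9: z = -0.8602 + 0.5504i, |z|^2 = 1.0428
Iter 10: z = -0.0321 + -0.3429i, |z|^2 = 0.1186
Iter 11: z = -0.5856 + 0.6260i, |z|^2 = 0.7348
Did not escape in 12 iterations → in set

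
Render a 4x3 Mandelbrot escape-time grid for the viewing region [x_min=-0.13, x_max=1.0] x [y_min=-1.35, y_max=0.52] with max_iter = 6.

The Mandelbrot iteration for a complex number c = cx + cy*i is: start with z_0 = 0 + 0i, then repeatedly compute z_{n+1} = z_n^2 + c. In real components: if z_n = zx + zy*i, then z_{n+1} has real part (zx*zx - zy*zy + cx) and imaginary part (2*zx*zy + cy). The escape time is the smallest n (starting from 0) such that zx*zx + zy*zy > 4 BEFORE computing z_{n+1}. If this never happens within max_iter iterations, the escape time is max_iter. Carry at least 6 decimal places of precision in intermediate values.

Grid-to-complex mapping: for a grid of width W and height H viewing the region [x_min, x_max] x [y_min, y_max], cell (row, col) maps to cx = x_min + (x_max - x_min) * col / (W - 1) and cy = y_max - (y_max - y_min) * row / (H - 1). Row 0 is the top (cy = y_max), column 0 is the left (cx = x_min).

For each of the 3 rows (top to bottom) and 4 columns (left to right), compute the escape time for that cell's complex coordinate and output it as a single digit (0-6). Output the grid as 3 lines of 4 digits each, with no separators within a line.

Answer: 6632
6632
2222

Derivation:
(row=0, col=0): c = -0.1300 + 0.5200i → escape time 6
(row=0, col=1): c = 0.2467 + 0.5200i → escape time 6
(row=0, col=2): c = 0.6233 + 0.5200i → escape time 3
(row=0, col=3): c = 1.0000 + 0.5200i → escape time 2
(row=1, col=0): c = -0.1300 + -0.4150i → escape time 6
(row=1, col=1): c = 0.2467 + -0.4150i → escape time 6
(row=1, col=2): c = 0.6233 + -0.4150i → escape time 3
(row=1, col=3): c = 1.0000 + -0.4150i → escape time 2
(row=2, col=0): c = -0.1300 + -1.3500i → escape time 2
(row=2, col=1): c = 0.2467 + -1.3500i → escape time 2
(row=2, col=2): c = 0.6233 + -1.3500i → escape time 2
(row=2, col=3): c = 1.0000 + -1.3500i → escape time 2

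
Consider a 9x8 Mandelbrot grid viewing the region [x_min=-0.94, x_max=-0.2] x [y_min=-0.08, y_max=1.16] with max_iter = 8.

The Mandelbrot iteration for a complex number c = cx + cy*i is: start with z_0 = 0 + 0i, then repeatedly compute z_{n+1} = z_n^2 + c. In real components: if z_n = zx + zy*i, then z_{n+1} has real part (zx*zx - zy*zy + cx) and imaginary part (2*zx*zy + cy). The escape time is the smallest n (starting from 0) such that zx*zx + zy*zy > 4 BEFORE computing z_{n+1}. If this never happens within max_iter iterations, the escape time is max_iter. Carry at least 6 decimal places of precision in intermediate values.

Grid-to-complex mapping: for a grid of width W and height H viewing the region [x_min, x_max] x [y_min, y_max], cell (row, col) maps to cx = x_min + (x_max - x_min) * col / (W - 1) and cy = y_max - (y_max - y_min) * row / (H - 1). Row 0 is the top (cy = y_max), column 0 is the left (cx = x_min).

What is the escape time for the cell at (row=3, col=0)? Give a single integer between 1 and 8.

z_0 = 0 + 0i, c = -0.9400 + 0.6286i
Iter 1: z = -0.9400 + 0.6286i, |z|^2 = 1.2787
Iter 2: z = -0.4515 + -0.5531i, |z|^2 = 0.5098
Iter 3: z = -1.0421 + 1.1281i, |z|^2 = 2.3585
Iter 4: z = -1.1265 + -1.7226i, |z|^2 = 4.2363
Escaped at iteration 4

Answer: 4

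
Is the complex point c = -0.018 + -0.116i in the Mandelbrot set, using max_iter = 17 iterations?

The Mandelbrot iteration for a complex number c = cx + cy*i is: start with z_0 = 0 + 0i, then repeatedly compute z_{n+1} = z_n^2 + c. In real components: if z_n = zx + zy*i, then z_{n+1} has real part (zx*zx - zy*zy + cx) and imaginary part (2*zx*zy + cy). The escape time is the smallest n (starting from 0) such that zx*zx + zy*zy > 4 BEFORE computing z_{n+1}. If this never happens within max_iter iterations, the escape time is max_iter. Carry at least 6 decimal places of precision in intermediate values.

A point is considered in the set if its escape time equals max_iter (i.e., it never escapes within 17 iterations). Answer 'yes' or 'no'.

z_0 = 0 + 0i, c = -0.0180 + -0.1160i
Iter 1: z = -0.0180 + -0.1160i, |z|^2 = 0.0138
Iter 2: z = -0.0311 + -0.1118i, |z|^2 = 0.0135
Iter 3: z = -0.0295 + -0.1090i, |z|^2 = 0.0128
Iter 4: z = -0.0290 + -0.1096i, |z|^2 = 0.0128
Iter 5: z = -0.0292 + -0.1096i, |z|^2 = 0.0129
Iter 6: z = -0.0292 + -0.1096i, |z|^2 = 0.0129
Iter 7: z = -0.0292 + -0.1096i, |z|^2 = 0.0129
Iter 8: z = -0.0292 + -0.1096i, |z|^2 = 0.0129
Iter 9: z = -0.0292 + -0.1096i, |z|^2 = 0.0129
Iter 10: z = -0.0292 + -0.1096i, |z|^2 = 0.0129
Iter 11: z = -0.0292 + -0.1096i, |z|^2 = 0.0129
Iter 12: z = -0.0292 + -0.1096i, |z|^2 = 0.0129
Iter 13: z = -0.0292 + -0.1096i, |z|^2 = 0.0129
Iter 14: z = -0.0292 + -0.1096i, |z|^2 = 0.0129
Iter 15: z = -0.0292 + -0.1096i, |z|^2 = 0.0129
Iter 16: z = -0.0292 + -0.1096i, |z|^2 = 0.0129
Did not escape in 17 iterations → in set

Answer: yes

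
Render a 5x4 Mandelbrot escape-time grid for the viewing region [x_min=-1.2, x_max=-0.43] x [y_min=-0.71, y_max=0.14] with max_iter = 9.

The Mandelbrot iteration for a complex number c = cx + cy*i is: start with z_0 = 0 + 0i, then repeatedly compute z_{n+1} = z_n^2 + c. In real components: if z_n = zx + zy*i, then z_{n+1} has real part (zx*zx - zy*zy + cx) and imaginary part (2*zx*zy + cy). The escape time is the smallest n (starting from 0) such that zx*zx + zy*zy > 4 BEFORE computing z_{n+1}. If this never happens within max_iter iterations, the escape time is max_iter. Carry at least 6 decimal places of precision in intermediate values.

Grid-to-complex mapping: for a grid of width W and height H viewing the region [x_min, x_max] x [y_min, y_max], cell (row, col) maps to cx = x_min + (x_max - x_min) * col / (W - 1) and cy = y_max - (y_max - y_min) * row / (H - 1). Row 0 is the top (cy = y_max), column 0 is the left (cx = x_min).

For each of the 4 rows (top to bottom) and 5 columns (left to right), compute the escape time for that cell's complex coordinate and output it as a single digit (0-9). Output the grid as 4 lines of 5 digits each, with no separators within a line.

(row=0, col=0): c = -1.2000 + 0.1400i → escape time 9
(row=0, col=1): c = -1.0075 + 0.1400i → escape time 9
(row=0, col=2): c = -0.8150 + 0.1400i → escape time 9
(row=0, col=3): c = -0.6225 + 0.1400i → escape time 9
(row=0, col=4): c = -0.4300 + 0.1400i → escape time 9
(row=1, col=0): c = -1.2000 + -0.1433i → escape time 9
(row=1, col=1): c = -1.0075 + -0.1433i → escape time 9
(row=1, col=2): c = -0.8150 + -0.1433i → escape time 9
(row=1, col=3): c = -0.6225 + -0.1433i → escape time 9
(row=1, col=4): c = -0.4300 + -0.1433i → escape time 9
(row=2, col=0): c = -1.2000 + -0.4267i → escape time 6
(row=2, col=1): c = -1.0075 + -0.4267i → escape time 6
(row=2, col=2): c = -0.8150 + -0.4267i → escape time 7
(row=2, col=3): c = -0.6225 + -0.4267i → escape time 9
(row=2, col=4): c = -0.4300 + -0.4267i → escape time 9
(row=3, col=0): c = -1.2000 + -0.7100i → escape time 3
(row=3, col=1): c = -1.0075 + -0.7100i → escape time 4
(row=3, col=2): c = -0.8150 + -0.7100i → escape time 4
(row=3, col=3): c = -0.6225 + -0.7100i → escape time 6
(row=3, col=4): c = -0.4300 + -0.7100i → escape time 7

Answer: 99999
99999
66799
34467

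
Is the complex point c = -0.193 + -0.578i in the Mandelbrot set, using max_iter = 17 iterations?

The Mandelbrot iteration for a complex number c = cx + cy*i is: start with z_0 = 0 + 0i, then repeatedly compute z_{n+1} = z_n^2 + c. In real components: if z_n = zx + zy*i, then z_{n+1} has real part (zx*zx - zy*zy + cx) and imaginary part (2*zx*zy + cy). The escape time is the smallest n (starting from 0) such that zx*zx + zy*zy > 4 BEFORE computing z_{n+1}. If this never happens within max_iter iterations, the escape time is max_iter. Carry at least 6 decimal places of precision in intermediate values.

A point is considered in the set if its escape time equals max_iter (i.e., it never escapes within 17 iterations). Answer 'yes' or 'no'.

z_0 = 0 + 0i, c = -0.1930 + -0.5780i
Iter 1: z = -0.1930 + -0.5780i, |z|^2 = 0.3713
Iter 2: z = -0.4898 + -0.3549i, |z|^2 = 0.3659
Iter 3: z = -0.0790 + -0.2303i, |z|^2 = 0.0593
Iter 4: z = -0.2398 + -0.5416i, |z|^2 = 0.3508
Iter 5: z = -0.4288 + -0.3182i, |z|^2 = 0.2852
Iter 6: z = -0.1104 + -0.3051i, |z|^2 = 0.1052
Iter 7: z = -0.2739 + -0.5107i, |z|^2 = 0.3358
Iter 8: z = -0.3788 + -0.2983i, |z|^2 = 0.2324
Iter 9: z = -0.1385 + -0.3520i, |z|^2 = 0.1431
Iter 10: z = -0.2977 + -0.4805i, |z|^2 = 0.3195
Iter 11: z = -0.3352 + -0.2919i, |z|^2 = 0.1976
Iter 12: z = -0.1658 + -0.3823i, |z|^2 = 0.1737
Iter 13: z = -0.3117 + -0.4512i, |z|^2 = 0.3007
Iter 14: z = -0.2994 + -0.2968i, |z|^2 = 0.1777
Iter 15: z = -0.1914 + -0.4003i, |z|^2 = 0.1969
Iter 16: z = -0.3166 + -0.4248i, |z|^2 = 0.2807
Did not escape in 17 iterations → in set

Answer: yes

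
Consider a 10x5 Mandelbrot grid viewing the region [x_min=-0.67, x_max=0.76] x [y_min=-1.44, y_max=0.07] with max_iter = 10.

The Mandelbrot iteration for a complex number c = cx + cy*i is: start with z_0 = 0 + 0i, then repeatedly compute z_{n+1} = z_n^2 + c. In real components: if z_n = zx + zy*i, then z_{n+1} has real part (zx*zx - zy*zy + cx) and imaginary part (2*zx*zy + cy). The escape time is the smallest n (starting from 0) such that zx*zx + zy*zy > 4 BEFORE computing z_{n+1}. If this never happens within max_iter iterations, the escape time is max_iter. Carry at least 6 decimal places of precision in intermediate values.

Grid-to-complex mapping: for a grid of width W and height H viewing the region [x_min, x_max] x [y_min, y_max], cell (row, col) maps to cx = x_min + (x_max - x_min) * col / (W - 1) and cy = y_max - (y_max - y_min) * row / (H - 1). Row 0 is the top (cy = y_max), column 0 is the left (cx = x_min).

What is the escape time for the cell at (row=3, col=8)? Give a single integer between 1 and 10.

Answer: 2

Derivation:
z_0 = 0 + 0i, c = 0.6011 + -1.0625i
Iter 1: z = 0.6011 + -1.0625i, |z|^2 = 1.4902
Iter 2: z = -0.1665 + -2.3399i, |z|^2 = 5.5027
Escaped at iteration 2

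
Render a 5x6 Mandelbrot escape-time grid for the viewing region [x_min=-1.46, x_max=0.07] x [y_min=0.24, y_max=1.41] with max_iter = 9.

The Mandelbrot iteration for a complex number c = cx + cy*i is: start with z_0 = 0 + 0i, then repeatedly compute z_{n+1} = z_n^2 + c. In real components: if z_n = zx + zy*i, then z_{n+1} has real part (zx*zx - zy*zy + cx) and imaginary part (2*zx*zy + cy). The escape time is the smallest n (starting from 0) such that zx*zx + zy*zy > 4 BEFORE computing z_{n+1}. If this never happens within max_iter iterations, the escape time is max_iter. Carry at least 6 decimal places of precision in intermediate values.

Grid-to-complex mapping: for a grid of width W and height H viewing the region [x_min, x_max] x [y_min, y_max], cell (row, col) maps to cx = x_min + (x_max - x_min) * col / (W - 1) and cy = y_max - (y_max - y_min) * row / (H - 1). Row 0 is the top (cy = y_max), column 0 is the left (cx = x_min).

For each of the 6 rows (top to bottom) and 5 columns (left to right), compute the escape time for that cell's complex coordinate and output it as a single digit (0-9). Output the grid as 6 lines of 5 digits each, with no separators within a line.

Answer: 12222
23333
33455
33599
35999
59999

Derivation:
(row=0, col=0): c = -1.4600 + 1.4100i → escape time 1
(row=0, col=1): c = -1.0775 + 1.4100i → escape time 2
(row=0, col=2): c = -0.6950 + 1.4100i → escape time 2
(row=0, col=3): c = -0.3125 + 1.4100i → escape time 2
(row=0, col=4): c = 0.0700 + 1.4100i → escape time 2
(row=1, col=0): c = -1.4600 + 1.1760i → escape time 2
(row=1, col=1): c = -1.0775 + 1.1760i → escape time 3
(row=1, col=2): c = -0.6950 + 1.1760i → escape time 3
(row=1, col=3): c = -0.3125 + 1.1760i → escape time 3
(row=1, col=4): c = 0.0700 + 1.1760i → escape time 3
(row=2, col=0): c = -1.4600 + 0.9420i → escape time 3
(row=2, col=1): c = -1.0775 + 0.9420i → escape time 3
(row=2, col=2): c = -0.6950 + 0.9420i → escape time 4
(row=2, col=3): c = -0.3125 + 0.9420i → escape time 5
(row=2, col=4): c = 0.0700 + 0.9420i → escape time 5
(row=3, col=0): c = -1.4600 + 0.7080i → escape time 3
(row=3, col=1): c = -1.0775 + 0.7080i → escape time 3
(row=3, col=2): c = -0.6950 + 0.7080i → escape time 5
(row=3, col=3): c = -0.3125 + 0.7080i → escape time 9
(row=3, col=4): c = 0.0700 + 0.7080i → escape time 9
(row=4, col=0): c = -1.4600 + 0.4740i → escape time 3
(row=4, col=1): c = -1.0775 + 0.4740i → escape time 5
(row=4, col=2): c = -0.6950 + 0.4740i → escape time 9
(row=4, col=3): c = -0.3125 + 0.4740i → escape time 9
(row=4, col=4): c = 0.0700 + 0.4740i → escape time 9
(row=5, col=0): c = -1.4600 + 0.2400i → escape time 5
(row=5, col=1): c = -1.0775 + 0.2400i → escape time 9
(row=5, col=2): c = -0.6950 + 0.2400i → escape time 9
(row=5, col=3): c = -0.3125 + 0.2400i → escape time 9
(row=5, col=4): c = 0.0700 + 0.2400i → escape time 9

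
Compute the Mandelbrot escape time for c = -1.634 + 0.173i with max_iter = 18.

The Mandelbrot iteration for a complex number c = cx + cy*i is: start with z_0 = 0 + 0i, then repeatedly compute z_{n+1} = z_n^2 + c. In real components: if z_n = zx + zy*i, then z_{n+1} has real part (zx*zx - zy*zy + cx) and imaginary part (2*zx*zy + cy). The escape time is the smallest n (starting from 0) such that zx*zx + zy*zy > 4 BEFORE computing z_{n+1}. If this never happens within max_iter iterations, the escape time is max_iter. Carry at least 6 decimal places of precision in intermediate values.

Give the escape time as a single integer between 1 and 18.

z_0 = 0 + 0i, c = -1.6340 + 0.1730i
Iter 1: z = -1.6340 + 0.1730i, |z|^2 = 2.6999
Iter 2: z = 1.0060 + -0.3924i, |z|^2 = 1.1660
Iter 3: z = -0.7759 + -0.6165i, |z|^2 = 0.9820
Iter 4: z = -1.4121 + 1.1296i, |z|^2 = 3.2698
Iter 5: z = -0.9160 + -3.0170i, |z|^2 = 9.9416
Escaped at iteration 5

Answer: 5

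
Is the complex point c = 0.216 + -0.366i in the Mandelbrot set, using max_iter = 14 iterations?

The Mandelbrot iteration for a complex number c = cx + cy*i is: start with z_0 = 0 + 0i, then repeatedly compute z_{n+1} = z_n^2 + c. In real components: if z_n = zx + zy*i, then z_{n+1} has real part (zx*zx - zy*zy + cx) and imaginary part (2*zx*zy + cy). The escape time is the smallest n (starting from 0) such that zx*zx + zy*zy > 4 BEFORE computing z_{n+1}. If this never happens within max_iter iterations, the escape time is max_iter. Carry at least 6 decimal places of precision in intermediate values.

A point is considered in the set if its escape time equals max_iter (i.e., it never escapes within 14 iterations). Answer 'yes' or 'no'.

Answer: yes

Derivation:
z_0 = 0 + 0i, c = 0.2160 + -0.3660i
Iter 1: z = 0.2160 + -0.3660i, |z|^2 = 0.1806
Iter 2: z = 0.1287 + -0.5241i, |z|^2 = 0.2913
Iter 3: z = -0.0421 + -0.5009i, |z|^2 = 0.2527
Iter 4: z = -0.0331 + -0.3238i, |z|^2 = 0.1059
Iter 5: z = 0.1123 + -0.3445i, |z|^2 = 0.1313
Iter 6: z = 0.1099 + -0.4434i, |z|^2 = 0.2086
Iter 7: z = 0.0315 + -0.4634i, |z|^2 = 0.2158
Iter 8: z = 0.0022 + -0.3952i, |z|^2 = 0.1562
Iter 9: z = 0.0598 + -0.3678i, |z|^2 = 0.1388
Iter 10: z = 0.0843 + -0.4100i, |z|^2 = 0.1752
Iter 11: z = 0.0550 + -0.4352i, |z|^2 = 0.1924
Iter 12: z = 0.0297 + -0.4139i, |z|^2 = 0.1722
Iter 13: z = 0.0456 + -0.3906i, |z|^2 = 0.1546
Did not escape in 14 iterations → in set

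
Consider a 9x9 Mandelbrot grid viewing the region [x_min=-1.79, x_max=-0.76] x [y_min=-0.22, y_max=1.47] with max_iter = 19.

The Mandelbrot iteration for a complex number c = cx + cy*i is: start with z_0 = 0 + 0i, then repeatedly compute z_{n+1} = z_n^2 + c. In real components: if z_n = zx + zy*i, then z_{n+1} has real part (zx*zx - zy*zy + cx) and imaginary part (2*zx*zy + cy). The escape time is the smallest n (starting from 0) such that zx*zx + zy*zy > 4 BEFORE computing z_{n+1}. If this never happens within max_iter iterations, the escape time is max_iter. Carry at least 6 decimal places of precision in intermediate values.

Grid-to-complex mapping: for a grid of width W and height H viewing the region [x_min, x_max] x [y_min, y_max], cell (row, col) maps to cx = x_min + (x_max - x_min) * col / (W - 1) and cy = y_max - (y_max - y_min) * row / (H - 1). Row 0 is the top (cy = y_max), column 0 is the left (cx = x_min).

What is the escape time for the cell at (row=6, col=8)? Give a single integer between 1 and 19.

z_0 = 0 + 0i, c = -0.7600 + 0.2025i
Iter 1: z = -0.7600 + 0.2025i, |z|^2 = 0.6186
Iter 2: z = -0.2234 + -0.1053i, |z|^2 = 0.0610
Iter 3: z = -0.7212 + 0.2495i, |z|^2 = 0.5824
Iter 4: z = -0.3022 + -0.1574i, |z|^2 = 0.1161
Iter 5: z = -0.6935 + 0.2976i, |z|^2 = 0.5695
Iter 6: z = -0.3677 + -0.2103i, |z|^2 = 0.1794
Iter 7: z = -0.6690 + 0.3572i, |z|^2 = 0.5752
Iter 8: z = -0.4399 + -0.2754i, |z|^2 = 0.2694
Iter 9: z = -0.6423 + 0.4448i, |z|^2 = 0.6104
Iter 10: z = -0.5453 + -0.3689i, |z|^2 = 0.4335
Iter 11: z = -0.5987 + 0.6049i, |z|^2 = 0.7244
Iter 12: z = -0.7674 + -0.5218i, |z|^2 = 0.8613
Iter 13: z = -0.4434 + 1.0034i, |z|^2 = 1.2035
Iter 14: z = -1.5703 + -0.6873i, |z|^2 = 2.9383
Iter 15: z = 1.2335 + 2.3611i, |z|^2 = 7.0963
Escaped at iteration 15

Answer: 15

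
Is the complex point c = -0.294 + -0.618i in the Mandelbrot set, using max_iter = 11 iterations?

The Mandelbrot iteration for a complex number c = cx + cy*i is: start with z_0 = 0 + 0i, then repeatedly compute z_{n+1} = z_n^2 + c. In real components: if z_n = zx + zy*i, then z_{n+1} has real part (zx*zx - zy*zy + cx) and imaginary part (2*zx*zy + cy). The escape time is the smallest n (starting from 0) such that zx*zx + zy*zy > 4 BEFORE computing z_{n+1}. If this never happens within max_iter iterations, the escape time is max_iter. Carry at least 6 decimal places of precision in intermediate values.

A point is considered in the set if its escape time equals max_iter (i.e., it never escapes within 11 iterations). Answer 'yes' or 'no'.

Answer: yes

Derivation:
z_0 = 0 + 0i, c = -0.2940 + -0.6180i
Iter 1: z = -0.2940 + -0.6180i, |z|^2 = 0.4684
Iter 2: z = -0.5895 + -0.2546i, |z|^2 = 0.4123
Iter 3: z = -0.0113 + -0.3178i, |z|^2 = 0.1011
Iter 4: z = -0.3949 + -0.6108i, |z|^2 = 0.5290
Iter 5: z = -0.5111 + -0.1356i, |z|^2 = 0.2797
Iter 6: z = -0.0511 + -0.4794i, |z|^2 = 0.2324
Iter 7: z = -0.5212 + -0.5690i, |z|^2 = 0.5954
Iter 8: z = -0.3461 + -0.0249i, |z|^2 = 0.1204
Iter 9: z = -0.1748 + -0.6007i, |z|^2 = 0.3915
Iter 10: z = -0.6243 + -0.4080i, |z|^2 = 0.5562
Did not escape in 11 iterations → in set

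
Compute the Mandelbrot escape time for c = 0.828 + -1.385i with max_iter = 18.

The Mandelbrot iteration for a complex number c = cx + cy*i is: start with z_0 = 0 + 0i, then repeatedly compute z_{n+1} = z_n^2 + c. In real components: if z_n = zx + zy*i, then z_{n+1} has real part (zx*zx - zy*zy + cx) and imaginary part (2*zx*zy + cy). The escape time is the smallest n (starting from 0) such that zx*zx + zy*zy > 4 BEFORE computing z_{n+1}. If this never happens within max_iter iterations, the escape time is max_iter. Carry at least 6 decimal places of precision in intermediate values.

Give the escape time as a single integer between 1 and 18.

z_0 = 0 + 0i, c = 0.8280 + -1.3850i
Iter 1: z = 0.8280 + -1.3850i, |z|^2 = 2.6038
Iter 2: z = -0.4046 + -3.6786i, |z|^2 = 13.6955
Escaped at iteration 2

Answer: 2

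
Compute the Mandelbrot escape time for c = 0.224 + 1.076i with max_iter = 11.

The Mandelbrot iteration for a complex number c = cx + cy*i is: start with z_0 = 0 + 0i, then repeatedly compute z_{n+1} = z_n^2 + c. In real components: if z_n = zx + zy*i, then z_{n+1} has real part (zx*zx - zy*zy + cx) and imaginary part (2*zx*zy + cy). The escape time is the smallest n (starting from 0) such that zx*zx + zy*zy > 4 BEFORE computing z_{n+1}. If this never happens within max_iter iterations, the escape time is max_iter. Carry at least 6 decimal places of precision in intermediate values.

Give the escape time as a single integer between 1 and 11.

Answer: 3

Derivation:
z_0 = 0 + 0i, c = 0.2240 + 1.0760i
Iter 1: z = 0.2240 + 1.0760i, |z|^2 = 1.2080
Iter 2: z = -0.8836 + 1.5580i, |z|^2 = 3.2083
Iter 3: z = -1.4228 + -1.6774i, |z|^2 = 4.8379
Escaped at iteration 3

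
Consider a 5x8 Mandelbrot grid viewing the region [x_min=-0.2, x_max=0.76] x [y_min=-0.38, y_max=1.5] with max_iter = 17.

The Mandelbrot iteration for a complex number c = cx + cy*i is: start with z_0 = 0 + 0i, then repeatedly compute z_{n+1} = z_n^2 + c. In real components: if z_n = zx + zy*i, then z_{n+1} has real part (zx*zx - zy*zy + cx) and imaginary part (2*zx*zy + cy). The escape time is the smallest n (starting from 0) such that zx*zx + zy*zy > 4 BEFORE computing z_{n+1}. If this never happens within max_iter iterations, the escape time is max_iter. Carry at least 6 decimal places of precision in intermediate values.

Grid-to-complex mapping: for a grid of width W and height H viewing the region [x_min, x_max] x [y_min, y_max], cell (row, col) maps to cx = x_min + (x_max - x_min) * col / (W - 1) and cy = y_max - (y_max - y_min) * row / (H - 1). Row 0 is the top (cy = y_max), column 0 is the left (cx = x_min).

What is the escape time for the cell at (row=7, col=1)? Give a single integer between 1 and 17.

z_0 = 0 + 0i, c = 0.0400 + -0.3800i
Iter 1: z = 0.0400 + -0.3800i, |z|^2 = 0.1460
Iter 2: z = -0.1028 + -0.4104i, |z|^2 = 0.1790
Iter 3: z = -0.1179 + -0.2956i, |z|^2 = 0.1013
Iter 4: z = -0.0335 + -0.3103i, |z|^2 = 0.0974
Iter 5: z = -0.0552 + -0.3592i, |z|^2 = 0.1321
Iter 6: z = -0.0860 + -0.3404i, |z|^2 = 0.1232
Iter 7: z = -0.0685 + -0.3215i, |z|^2 = 0.1080
Iter 8: z = -0.0587 + -0.3360i, |z|^2 = 0.1163
Iter 9: z = -0.0694 + -0.3406i, |z|^2 = 0.1208
Iter 10: z = -0.0712 + -0.3327i, |z|^2 = 0.1158
Iter 11: z = -0.0656 + -0.3326i, |z|^2 = 0.1150
Iter 12: z = -0.0663 + -0.3363i, |z|^2 = 0.1175
Iter 13: z = -0.0687 + -0.3354i, |z|^2 = 0.1172
Iter 14: z = -0.0678 + -0.3339i, |z|^2 = 0.1161
Iter 15: z = -0.0669 + -0.3348i, |z|^2 = 0.1165
Iter 16: z = -0.0676 + -0.3352i, |z|^2 = 0.1169

Answer: 17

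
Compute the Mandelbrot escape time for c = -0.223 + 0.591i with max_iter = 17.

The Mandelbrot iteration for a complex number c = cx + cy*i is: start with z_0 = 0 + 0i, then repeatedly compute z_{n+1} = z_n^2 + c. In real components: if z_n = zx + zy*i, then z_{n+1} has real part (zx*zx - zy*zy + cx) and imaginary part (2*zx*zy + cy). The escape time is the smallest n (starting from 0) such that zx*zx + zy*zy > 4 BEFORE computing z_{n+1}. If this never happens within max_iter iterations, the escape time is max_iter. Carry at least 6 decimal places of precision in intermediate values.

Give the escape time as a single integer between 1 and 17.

z_0 = 0 + 0i, c = -0.2230 + 0.5910i
Iter 1: z = -0.2230 + 0.5910i, |z|^2 = 0.3990
Iter 2: z = -0.5226 + 0.3274i, |z|^2 = 0.3803
Iter 3: z = -0.0571 + 0.2488i, |z|^2 = 0.0652
Iter 4: z = -0.2816 + 0.5626i, |z|^2 = 0.3958
Iter 5: z = -0.4602 + 0.2741i, |z|^2 = 0.2869
Iter 6: z = -0.0864 + 0.3387i, |z|^2 = 0.1222
Iter 7: z = -0.3303 + 0.5325i, |z|^2 = 0.3926
Iter 8: z = -0.3974 + 0.2393i, |z|^2 = 0.2152
Iter 9: z = -0.1223 + 0.4008i, |z|^2 = 0.1756
Iter 10: z = -0.3687 + 0.4930i, |z|^2 = 0.3790
Iter 11: z = -0.3301 + 0.2275i, |z|^2 = 0.1607
Iter 12: z = -0.1658 + 0.4408i, |z|^2 = 0.2218
Iter 13: z = -0.3898 + 0.4448i, |z|^2 = 0.3498
Iter 14: z = -0.2689 + 0.2442i, |z|^2 = 0.1319
Iter 15: z = -0.2103 + 0.4597i, |z|^2 = 0.2555
Iter 16: z = -0.3901 + 0.3976i, |z|^2 = 0.3103

Answer: 17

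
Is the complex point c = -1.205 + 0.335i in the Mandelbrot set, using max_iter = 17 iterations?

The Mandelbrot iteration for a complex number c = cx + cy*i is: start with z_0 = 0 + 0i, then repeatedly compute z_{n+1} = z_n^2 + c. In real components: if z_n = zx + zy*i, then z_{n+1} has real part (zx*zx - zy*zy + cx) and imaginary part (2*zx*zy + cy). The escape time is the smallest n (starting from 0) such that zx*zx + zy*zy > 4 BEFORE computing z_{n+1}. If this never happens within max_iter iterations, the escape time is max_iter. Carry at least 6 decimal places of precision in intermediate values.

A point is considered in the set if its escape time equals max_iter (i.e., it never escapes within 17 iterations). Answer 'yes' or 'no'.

z_0 = 0 + 0i, c = -1.2050 + 0.3350i
Iter 1: z = -1.2050 + 0.3350i, |z|^2 = 1.5643
Iter 2: z = 0.1348 + -0.4724i, |z|^2 = 0.2413
Iter 3: z = -1.4099 + 0.2077i, |z|^2 = 2.0311
Iter 4: z = 0.7398 + -0.2506i, |z|^2 = 0.6101
Iter 5: z = -0.7204 + -0.0357i, |z|^2 = 0.5203
Iter 6: z = -0.6872 + 0.3865i, |z|^2 = 0.6217
Iter 7: z = -0.8821 + -0.1962i, |z|^2 = 0.8166
Iter 8: z = -0.4654 + 0.6812i, |z|^2 = 0.6806
Iter 9: z = -1.4524 + -0.2991i, |z|^2 = 2.1989
Iter 10: z = 0.8150 + 1.2038i, |z|^2 = 2.1133
Iter 11: z = -1.9898 + 2.2972i, |z|^2 = 9.2362
Escaped at iteration 11

Answer: no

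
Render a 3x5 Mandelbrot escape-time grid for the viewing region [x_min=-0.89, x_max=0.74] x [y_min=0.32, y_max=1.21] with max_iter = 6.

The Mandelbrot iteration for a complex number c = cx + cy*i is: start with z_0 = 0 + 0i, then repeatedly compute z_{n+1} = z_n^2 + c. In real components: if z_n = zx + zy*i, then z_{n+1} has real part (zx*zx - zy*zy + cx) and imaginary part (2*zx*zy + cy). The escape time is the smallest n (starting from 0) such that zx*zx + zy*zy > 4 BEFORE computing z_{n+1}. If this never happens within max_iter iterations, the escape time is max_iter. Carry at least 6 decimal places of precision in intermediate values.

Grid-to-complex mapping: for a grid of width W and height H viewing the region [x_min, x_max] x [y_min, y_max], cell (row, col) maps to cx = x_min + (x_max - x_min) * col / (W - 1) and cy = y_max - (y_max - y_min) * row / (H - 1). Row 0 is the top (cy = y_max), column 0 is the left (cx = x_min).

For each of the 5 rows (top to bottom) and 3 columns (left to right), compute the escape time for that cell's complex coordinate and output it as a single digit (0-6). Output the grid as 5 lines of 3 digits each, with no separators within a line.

(row=0, col=0): c = -0.8900 + 1.2100i → escape time 3
(row=0, col=1): c = -0.0750 + 1.2100i → escape time 3
(row=0, col=2): c = 0.7400 + 1.2100i → escape time 2
(row=1, col=0): c = -0.8900 + 0.9875i → escape time 3
(row=1, col=1): c = -0.0750 + 0.9875i → escape time 6
(row=1, col=2): c = 0.7400 + 0.9875i → escape time 2
(row=2, col=0): c = -0.8900 + 0.7650i → escape time 4
(row=2, col=1): c = -0.0750 + 0.7650i → escape time 6
(row=2, col=2): c = 0.7400 + 0.7650i → escape time 2
(row=3, col=0): c = -0.8900 + 0.5425i → escape time 5
(row=3, col=1): c = -0.0750 + 0.5425i → escape time 6
(row=3, col=2): c = 0.7400 + 0.5425i → escape time 3
(row=4, col=0): c = -0.8900 + 0.3200i → escape time 6
(row=4, col=1): c = -0.0750 + 0.3200i → escape time 6
(row=4, col=2): c = 0.7400 + 0.3200i → escape time 3

Answer: 332
362
462
563
663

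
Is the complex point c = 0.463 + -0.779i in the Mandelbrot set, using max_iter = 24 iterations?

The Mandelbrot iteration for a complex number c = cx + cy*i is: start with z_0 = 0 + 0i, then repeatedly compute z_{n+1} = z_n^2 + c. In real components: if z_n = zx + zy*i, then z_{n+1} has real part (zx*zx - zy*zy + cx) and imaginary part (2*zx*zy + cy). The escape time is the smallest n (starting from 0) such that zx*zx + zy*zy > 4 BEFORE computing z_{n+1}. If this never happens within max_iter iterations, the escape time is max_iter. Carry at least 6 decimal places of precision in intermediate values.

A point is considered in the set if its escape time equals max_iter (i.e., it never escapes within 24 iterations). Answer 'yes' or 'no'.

Answer: no

Derivation:
z_0 = 0 + 0i, c = 0.4630 + -0.7790i
Iter 1: z = 0.4630 + -0.7790i, |z|^2 = 0.8212
Iter 2: z = 0.0705 + -1.5004i, |z|^2 = 2.2560
Iter 3: z = -1.7831 + -0.9906i, |z|^2 = 4.1608
Escaped at iteration 3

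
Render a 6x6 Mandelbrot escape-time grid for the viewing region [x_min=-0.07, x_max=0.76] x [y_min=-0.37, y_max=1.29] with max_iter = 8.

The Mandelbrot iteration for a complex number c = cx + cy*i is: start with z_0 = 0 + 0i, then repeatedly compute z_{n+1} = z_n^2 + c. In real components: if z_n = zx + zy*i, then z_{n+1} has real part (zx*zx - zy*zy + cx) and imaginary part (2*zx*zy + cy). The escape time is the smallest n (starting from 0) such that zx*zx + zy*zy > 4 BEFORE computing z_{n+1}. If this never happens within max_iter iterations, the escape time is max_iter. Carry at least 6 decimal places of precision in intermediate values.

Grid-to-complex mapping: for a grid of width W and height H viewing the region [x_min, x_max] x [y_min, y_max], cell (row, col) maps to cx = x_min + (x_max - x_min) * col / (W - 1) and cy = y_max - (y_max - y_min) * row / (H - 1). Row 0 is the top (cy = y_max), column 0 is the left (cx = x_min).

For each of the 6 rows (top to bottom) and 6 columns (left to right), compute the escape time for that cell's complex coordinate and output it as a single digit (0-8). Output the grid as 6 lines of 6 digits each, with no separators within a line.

Answer: 222222
854322
888633
888843
888643
888843

Derivation:
(row=0, col=0): c = -0.0700 + 1.2900i → escape time 2
(row=0, col=1): c = 0.0960 + 1.2900i → escape time 2
(row=0, col=2): c = 0.2620 + 1.2900i → escape time 2
(row=0, col=3): c = 0.4280 + 1.2900i → escape time 2
(row=0, col=4): c = 0.5940 + 1.2900i → escape time 2
(row=0, col=5): c = 0.7600 + 1.2900i → escape time 2
(row=1, col=0): c = -0.0700 + 0.9580i → escape time 8
(row=1, col=1): c = 0.0960 + 0.9580i → escape time 5
(row=1, col=2): c = 0.2620 + 0.9580i → escape time 4
(row=1, col=3): c = 0.4280 + 0.9580i → escape time 3
(row=1, col=4): c = 0.5940 + 0.9580i → escape time 2
(row=1, col=5): c = 0.7600 + 0.9580i → escape time 2
(row=2, col=0): c = -0.0700 + 0.6260i → escape time 8
(row=2, col=1): c = 0.0960 + 0.6260i → escape time 8
(row=2, col=2): c = 0.2620 + 0.6260i → escape time 8
(row=2, col=3): c = 0.4280 + 0.6260i → escape time 6
(row=2, col=4): c = 0.5940 + 0.6260i → escape time 3
(row=2, col=5): c = 0.7600 + 0.6260i → escape time 3
(row=3, col=0): c = -0.0700 + 0.2940i → escape time 8
(row=3, col=1): c = 0.0960 + 0.2940i → escape time 8
(row=3, col=2): c = 0.2620 + 0.2940i → escape time 8
(row=3, col=3): c = 0.4280 + 0.2940i → escape time 8
(row=3, col=4): c = 0.5940 + 0.2940i → escape time 4
(row=3, col=5): c = 0.7600 + 0.2940i → escape time 3
(row=4, col=0): c = -0.0700 + -0.0380i → escape time 8
(row=4, col=1): c = 0.0960 + -0.0380i → escape time 8
(row=4, col=2): c = 0.2620 + -0.0380i → escape time 8
(row=4, col=3): c = 0.4280 + -0.0380i → escape time 6
(row=4, col=4): c = 0.5940 + -0.0380i → escape time 4
(row=4, col=5): c = 0.7600 + -0.0380i → escape time 3
(row=5, col=0): c = -0.0700 + -0.3700i → escape time 8
(row=5, col=1): c = 0.0960 + -0.3700i → escape time 8
(row=5, col=2): c = 0.2620 + -0.3700i → escape time 8
(row=5, col=3): c = 0.4280 + -0.3700i → escape time 8
(row=5, col=4): c = 0.5940 + -0.3700i → escape time 4
(row=5, col=5): c = 0.7600 + -0.3700i → escape time 3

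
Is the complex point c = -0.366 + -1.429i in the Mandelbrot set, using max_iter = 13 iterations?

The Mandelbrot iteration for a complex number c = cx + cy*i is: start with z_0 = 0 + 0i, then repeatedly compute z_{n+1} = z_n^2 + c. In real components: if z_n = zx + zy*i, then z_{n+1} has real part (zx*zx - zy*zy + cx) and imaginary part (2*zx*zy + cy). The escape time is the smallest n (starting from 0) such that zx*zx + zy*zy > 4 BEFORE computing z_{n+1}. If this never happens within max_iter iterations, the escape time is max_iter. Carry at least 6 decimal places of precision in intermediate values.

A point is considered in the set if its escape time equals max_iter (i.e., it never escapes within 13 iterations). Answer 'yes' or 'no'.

Answer: no

Derivation:
z_0 = 0 + 0i, c = -0.3660 + -1.4290i
Iter 1: z = -0.3660 + -1.4290i, |z|^2 = 2.1760
Iter 2: z = -2.2741 + -0.3830i, |z|^2 = 5.3181
Escaped at iteration 2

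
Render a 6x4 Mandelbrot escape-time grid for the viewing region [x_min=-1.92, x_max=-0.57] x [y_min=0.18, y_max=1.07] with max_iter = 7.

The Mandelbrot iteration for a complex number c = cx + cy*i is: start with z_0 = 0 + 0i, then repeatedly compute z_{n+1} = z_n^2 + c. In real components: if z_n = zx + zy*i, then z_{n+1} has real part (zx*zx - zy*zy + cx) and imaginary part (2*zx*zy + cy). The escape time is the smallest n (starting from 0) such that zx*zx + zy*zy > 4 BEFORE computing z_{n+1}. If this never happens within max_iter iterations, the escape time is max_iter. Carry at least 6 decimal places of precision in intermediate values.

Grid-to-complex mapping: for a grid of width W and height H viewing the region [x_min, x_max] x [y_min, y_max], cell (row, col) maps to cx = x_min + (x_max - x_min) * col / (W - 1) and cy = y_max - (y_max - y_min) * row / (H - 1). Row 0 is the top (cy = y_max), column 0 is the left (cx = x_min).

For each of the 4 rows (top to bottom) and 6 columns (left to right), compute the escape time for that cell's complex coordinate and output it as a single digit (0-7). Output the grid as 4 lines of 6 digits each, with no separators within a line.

(row=0, col=0): c = -1.9200 + 1.0700i → escape time 1
(row=0, col=1): c = -1.6500 + 1.0700i → escape time 2
(row=0, col=2): c = -1.3800 + 1.0700i → escape time 3
(row=0, col=3): c = -1.1100 + 1.0700i → escape time 3
(row=0, col=4): c = -0.8400 + 1.0700i → escape time 3
(row=0, col=5): c = -0.5700 + 1.0700i → escape time 3
(row=1, col=0): c = -1.9200 + 0.7733i → escape time 1
(row=1, col=1): c = -1.6500 + 0.7733i → escape time 3
(row=1, col=2): c = -1.3800 + 0.7733i → escape time 3
(row=1, col=3): c = -1.1100 + 0.7733i → escape time 3
(row=1, col=4): c = -0.8400 + 0.7733i → escape time 4
(row=1, col=5): c = -0.5700 + 0.7733i → escape time 5
(row=2, col=0): c = -1.9200 + 0.4767i → escape time 2
(row=2, col=1): c = -1.6500 + 0.4767i → escape time 3
(row=2, col=2): c = -1.3800 + 0.4767i → escape time 4
(row=2, col=3): c = -1.1100 + 0.4767i → escape time 5
(row=2, col=4): c = -0.8400 + 0.4767i → escape time 6
(row=2, col=5): c = -0.5700 + 0.4767i → escape time 7
(row=3, col=0): c = -1.9200 + 0.1800i → escape time 4
(row=3, col=1): c = -1.6500 + 0.1800i → escape time 5
(row=3, col=2): c = -1.3800 + 0.1800i → escape time 7
(row=3, col=3): c = -1.1100 + 0.1800i → escape time 7
(row=3, col=4): c = -0.8400 + 0.1800i → escape time 7
(row=3, col=5): c = -0.5700 + 0.1800i → escape time 7

Answer: 123333
133345
234567
457777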